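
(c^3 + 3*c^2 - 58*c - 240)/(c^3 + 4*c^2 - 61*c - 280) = (c + 6)/(c + 7)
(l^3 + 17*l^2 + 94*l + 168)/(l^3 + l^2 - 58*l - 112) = (l^2 + 10*l + 24)/(l^2 - 6*l - 16)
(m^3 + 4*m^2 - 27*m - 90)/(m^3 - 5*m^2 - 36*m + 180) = (m + 3)/(m - 6)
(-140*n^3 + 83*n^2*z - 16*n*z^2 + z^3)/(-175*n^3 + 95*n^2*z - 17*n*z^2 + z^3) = (-4*n + z)/(-5*n + z)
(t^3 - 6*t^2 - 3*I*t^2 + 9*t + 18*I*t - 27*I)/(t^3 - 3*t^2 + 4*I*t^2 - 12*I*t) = (t^2 - 3*t*(1 + I) + 9*I)/(t*(t + 4*I))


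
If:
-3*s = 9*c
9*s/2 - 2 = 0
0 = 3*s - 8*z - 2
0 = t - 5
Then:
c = -4/27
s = 4/9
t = 5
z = -1/12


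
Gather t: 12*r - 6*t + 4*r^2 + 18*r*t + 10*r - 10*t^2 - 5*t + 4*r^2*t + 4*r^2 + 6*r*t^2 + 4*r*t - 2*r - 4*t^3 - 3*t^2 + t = 8*r^2 + 20*r - 4*t^3 + t^2*(6*r - 13) + t*(4*r^2 + 22*r - 10)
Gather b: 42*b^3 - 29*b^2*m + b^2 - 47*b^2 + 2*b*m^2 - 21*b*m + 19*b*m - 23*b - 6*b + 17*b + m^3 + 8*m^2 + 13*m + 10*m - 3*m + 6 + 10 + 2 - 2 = 42*b^3 + b^2*(-29*m - 46) + b*(2*m^2 - 2*m - 12) + m^3 + 8*m^2 + 20*m + 16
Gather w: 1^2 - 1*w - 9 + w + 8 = 0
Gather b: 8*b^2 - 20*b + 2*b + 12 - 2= 8*b^2 - 18*b + 10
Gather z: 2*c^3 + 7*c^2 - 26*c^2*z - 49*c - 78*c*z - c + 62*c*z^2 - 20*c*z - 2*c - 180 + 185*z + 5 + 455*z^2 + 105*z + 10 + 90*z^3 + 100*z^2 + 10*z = 2*c^3 + 7*c^2 - 52*c + 90*z^3 + z^2*(62*c + 555) + z*(-26*c^2 - 98*c + 300) - 165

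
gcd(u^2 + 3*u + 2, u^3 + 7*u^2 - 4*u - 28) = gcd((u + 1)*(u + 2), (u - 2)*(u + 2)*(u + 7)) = u + 2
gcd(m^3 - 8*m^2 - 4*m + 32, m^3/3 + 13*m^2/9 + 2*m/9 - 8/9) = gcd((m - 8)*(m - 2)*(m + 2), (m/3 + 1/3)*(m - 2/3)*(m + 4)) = 1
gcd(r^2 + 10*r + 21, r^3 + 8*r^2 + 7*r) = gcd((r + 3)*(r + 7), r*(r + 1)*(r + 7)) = r + 7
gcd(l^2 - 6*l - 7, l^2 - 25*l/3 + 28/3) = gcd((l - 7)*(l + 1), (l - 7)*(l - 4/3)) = l - 7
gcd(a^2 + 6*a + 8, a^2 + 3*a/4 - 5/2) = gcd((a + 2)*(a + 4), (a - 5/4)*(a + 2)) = a + 2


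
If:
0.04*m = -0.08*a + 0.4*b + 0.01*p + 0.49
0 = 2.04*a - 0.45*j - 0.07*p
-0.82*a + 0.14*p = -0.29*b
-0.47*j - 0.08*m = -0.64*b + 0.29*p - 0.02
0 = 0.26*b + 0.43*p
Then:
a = -0.47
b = -1.88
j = -2.31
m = -5.34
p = 1.14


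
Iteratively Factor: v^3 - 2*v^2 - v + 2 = (v - 1)*(v^2 - v - 2) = (v - 1)*(v + 1)*(v - 2)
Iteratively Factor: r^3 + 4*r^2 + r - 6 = (r + 3)*(r^2 + r - 2) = (r + 2)*(r + 3)*(r - 1)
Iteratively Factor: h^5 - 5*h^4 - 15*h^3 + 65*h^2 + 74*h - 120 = (h - 5)*(h^4 - 15*h^2 - 10*h + 24) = (h - 5)*(h + 2)*(h^3 - 2*h^2 - 11*h + 12) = (h - 5)*(h + 2)*(h + 3)*(h^2 - 5*h + 4) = (h - 5)*(h - 4)*(h + 2)*(h + 3)*(h - 1)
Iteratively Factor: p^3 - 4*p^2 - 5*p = (p + 1)*(p^2 - 5*p) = (p - 5)*(p + 1)*(p)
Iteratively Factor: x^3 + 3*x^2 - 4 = (x + 2)*(x^2 + x - 2) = (x + 2)^2*(x - 1)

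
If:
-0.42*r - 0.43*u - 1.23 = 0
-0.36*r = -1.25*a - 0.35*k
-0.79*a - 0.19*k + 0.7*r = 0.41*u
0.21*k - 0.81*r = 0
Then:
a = 0.94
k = -4.55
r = -1.18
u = -1.71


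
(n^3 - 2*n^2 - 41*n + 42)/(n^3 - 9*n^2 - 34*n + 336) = (n - 1)/(n - 8)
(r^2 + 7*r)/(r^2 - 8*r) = (r + 7)/(r - 8)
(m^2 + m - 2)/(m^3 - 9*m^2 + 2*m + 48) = (m - 1)/(m^2 - 11*m + 24)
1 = 1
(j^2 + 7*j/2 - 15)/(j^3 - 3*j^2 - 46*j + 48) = (j - 5/2)/(j^2 - 9*j + 8)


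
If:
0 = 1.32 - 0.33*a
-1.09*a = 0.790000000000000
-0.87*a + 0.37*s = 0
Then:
No Solution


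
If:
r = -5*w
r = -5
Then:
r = -5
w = 1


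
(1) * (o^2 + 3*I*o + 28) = o^2 + 3*I*o + 28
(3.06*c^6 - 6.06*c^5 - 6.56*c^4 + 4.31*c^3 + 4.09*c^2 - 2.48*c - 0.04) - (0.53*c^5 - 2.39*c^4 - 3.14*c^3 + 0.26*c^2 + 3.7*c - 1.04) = 3.06*c^6 - 6.59*c^5 - 4.17*c^4 + 7.45*c^3 + 3.83*c^2 - 6.18*c + 1.0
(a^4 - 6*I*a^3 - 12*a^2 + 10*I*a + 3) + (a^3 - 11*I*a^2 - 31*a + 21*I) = a^4 + a^3 - 6*I*a^3 - 12*a^2 - 11*I*a^2 - 31*a + 10*I*a + 3 + 21*I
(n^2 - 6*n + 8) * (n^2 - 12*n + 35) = n^4 - 18*n^3 + 115*n^2 - 306*n + 280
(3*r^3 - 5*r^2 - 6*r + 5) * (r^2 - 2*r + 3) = 3*r^5 - 11*r^4 + 13*r^3 + 2*r^2 - 28*r + 15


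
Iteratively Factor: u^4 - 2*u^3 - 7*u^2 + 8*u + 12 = (u + 1)*(u^3 - 3*u^2 - 4*u + 12) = (u - 3)*(u + 1)*(u^2 - 4) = (u - 3)*(u - 2)*(u + 1)*(u + 2)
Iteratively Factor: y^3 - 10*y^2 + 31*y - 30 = (y - 2)*(y^2 - 8*y + 15) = (y - 5)*(y - 2)*(y - 3)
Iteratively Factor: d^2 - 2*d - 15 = (d - 5)*(d + 3)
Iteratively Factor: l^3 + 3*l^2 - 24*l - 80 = (l - 5)*(l^2 + 8*l + 16) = (l - 5)*(l + 4)*(l + 4)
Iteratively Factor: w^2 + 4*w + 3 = (w + 1)*(w + 3)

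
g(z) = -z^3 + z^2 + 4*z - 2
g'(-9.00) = -257.00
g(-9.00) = 772.00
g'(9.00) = -221.00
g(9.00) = -614.00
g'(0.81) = 3.65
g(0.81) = 1.36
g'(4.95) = -59.61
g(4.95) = -78.98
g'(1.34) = 1.29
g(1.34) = 2.75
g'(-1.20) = -2.72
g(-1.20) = -3.63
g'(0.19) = 4.27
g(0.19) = -1.21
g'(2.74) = -13.04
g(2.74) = -4.10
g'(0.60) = 4.12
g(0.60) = 0.54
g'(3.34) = -22.79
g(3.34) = -14.74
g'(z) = -3*z^2 + 2*z + 4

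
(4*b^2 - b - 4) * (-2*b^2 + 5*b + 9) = -8*b^4 + 22*b^3 + 39*b^2 - 29*b - 36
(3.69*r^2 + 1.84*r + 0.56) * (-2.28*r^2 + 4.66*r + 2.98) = -8.4132*r^4 + 13.0002*r^3 + 18.2938*r^2 + 8.0928*r + 1.6688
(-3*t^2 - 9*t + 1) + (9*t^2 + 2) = 6*t^2 - 9*t + 3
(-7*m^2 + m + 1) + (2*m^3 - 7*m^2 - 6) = 2*m^3 - 14*m^2 + m - 5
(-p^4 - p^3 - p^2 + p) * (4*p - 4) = -4*p^5 + 8*p^2 - 4*p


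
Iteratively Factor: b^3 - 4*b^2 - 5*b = (b - 5)*(b^2 + b) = b*(b - 5)*(b + 1)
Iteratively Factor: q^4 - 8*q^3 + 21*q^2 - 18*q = (q)*(q^3 - 8*q^2 + 21*q - 18) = q*(q - 2)*(q^2 - 6*q + 9) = q*(q - 3)*(q - 2)*(q - 3)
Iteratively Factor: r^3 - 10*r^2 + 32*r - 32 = (r - 2)*(r^2 - 8*r + 16) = (r - 4)*(r - 2)*(r - 4)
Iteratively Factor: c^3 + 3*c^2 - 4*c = (c - 1)*(c^2 + 4*c) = (c - 1)*(c + 4)*(c)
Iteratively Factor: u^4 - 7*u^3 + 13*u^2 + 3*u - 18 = (u - 3)*(u^3 - 4*u^2 + u + 6) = (u - 3)*(u + 1)*(u^2 - 5*u + 6) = (u - 3)^2*(u + 1)*(u - 2)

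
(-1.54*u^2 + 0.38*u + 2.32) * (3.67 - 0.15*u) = 0.231*u^3 - 5.7088*u^2 + 1.0466*u + 8.5144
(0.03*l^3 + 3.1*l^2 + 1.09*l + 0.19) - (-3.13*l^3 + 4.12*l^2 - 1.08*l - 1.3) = 3.16*l^3 - 1.02*l^2 + 2.17*l + 1.49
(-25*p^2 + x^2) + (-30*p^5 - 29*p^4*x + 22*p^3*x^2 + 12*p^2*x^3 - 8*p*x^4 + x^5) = -30*p^5 - 29*p^4*x + 22*p^3*x^2 + 12*p^2*x^3 - 25*p^2 - 8*p*x^4 + x^5 + x^2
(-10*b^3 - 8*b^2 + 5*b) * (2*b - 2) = -20*b^4 + 4*b^3 + 26*b^2 - 10*b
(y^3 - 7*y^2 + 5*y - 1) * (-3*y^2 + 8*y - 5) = -3*y^5 + 29*y^4 - 76*y^3 + 78*y^2 - 33*y + 5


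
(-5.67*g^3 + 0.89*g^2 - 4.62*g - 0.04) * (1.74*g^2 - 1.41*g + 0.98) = -9.8658*g^5 + 9.5433*g^4 - 14.8503*g^3 + 7.3168*g^2 - 4.4712*g - 0.0392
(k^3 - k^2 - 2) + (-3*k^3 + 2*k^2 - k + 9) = -2*k^3 + k^2 - k + 7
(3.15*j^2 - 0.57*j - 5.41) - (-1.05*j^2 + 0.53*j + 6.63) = 4.2*j^2 - 1.1*j - 12.04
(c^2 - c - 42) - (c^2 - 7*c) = 6*c - 42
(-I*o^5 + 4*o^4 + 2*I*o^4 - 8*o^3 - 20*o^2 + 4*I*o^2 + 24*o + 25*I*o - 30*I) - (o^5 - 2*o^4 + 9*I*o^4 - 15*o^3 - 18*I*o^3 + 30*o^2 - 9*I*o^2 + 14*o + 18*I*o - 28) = -o^5 - I*o^5 + 6*o^4 - 7*I*o^4 + 7*o^3 + 18*I*o^3 - 50*o^2 + 13*I*o^2 + 10*o + 7*I*o + 28 - 30*I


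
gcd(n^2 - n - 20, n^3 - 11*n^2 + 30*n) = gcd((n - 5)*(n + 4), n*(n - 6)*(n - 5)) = n - 5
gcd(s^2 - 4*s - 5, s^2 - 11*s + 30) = s - 5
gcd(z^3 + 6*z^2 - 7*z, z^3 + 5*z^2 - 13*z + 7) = z^2 + 6*z - 7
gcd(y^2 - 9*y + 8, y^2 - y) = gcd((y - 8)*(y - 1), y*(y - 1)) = y - 1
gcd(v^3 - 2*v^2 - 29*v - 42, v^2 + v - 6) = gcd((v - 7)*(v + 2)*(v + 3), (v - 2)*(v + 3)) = v + 3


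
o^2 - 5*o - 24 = (o - 8)*(o + 3)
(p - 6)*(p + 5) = p^2 - p - 30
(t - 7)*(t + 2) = t^2 - 5*t - 14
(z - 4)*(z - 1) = z^2 - 5*z + 4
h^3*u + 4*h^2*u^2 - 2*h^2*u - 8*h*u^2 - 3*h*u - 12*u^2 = (h - 3)*(h + 4*u)*(h*u + u)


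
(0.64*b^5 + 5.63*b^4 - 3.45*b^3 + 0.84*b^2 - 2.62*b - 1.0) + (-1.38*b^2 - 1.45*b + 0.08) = 0.64*b^5 + 5.63*b^4 - 3.45*b^3 - 0.54*b^2 - 4.07*b - 0.92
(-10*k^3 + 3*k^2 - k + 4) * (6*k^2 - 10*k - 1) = -60*k^5 + 118*k^4 - 26*k^3 + 31*k^2 - 39*k - 4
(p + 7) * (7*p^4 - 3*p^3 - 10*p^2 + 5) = 7*p^5 + 46*p^4 - 31*p^3 - 70*p^2 + 5*p + 35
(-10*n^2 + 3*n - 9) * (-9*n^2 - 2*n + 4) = 90*n^4 - 7*n^3 + 35*n^2 + 30*n - 36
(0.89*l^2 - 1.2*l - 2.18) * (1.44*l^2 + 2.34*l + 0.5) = 1.2816*l^4 + 0.3546*l^3 - 5.5022*l^2 - 5.7012*l - 1.09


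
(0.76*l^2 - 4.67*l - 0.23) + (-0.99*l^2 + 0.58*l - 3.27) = -0.23*l^2 - 4.09*l - 3.5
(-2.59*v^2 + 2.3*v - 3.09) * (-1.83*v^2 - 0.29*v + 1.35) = 4.7397*v^4 - 3.4579*v^3 + 1.4912*v^2 + 4.0011*v - 4.1715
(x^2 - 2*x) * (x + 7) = x^3 + 5*x^2 - 14*x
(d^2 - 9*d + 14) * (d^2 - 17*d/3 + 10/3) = d^4 - 44*d^3/3 + 205*d^2/3 - 328*d/3 + 140/3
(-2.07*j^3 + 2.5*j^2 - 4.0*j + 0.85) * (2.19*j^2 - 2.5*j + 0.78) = -4.5333*j^5 + 10.65*j^4 - 16.6246*j^3 + 13.8115*j^2 - 5.245*j + 0.663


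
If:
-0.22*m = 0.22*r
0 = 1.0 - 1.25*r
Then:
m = -0.80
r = 0.80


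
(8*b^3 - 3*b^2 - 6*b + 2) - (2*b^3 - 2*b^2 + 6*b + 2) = 6*b^3 - b^2 - 12*b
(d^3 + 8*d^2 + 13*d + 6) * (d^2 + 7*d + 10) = d^5 + 15*d^4 + 79*d^3 + 177*d^2 + 172*d + 60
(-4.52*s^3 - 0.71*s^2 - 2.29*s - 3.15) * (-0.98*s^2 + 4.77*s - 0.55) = 4.4296*s^5 - 20.8646*s^4 + 1.3435*s^3 - 7.4458*s^2 - 13.766*s + 1.7325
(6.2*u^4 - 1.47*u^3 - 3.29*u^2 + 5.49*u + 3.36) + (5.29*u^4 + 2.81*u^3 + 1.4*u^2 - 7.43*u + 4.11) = 11.49*u^4 + 1.34*u^3 - 1.89*u^2 - 1.94*u + 7.47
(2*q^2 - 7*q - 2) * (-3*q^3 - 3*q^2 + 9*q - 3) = -6*q^5 + 15*q^4 + 45*q^3 - 63*q^2 + 3*q + 6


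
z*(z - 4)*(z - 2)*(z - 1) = z^4 - 7*z^3 + 14*z^2 - 8*z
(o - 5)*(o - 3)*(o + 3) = o^3 - 5*o^2 - 9*o + 45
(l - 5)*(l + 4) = l^2 - l - 20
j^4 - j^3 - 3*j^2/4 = j^2*(j - 3/2)*(j + 1/2)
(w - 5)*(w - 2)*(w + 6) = w^3 - w^2 - 32*w + 60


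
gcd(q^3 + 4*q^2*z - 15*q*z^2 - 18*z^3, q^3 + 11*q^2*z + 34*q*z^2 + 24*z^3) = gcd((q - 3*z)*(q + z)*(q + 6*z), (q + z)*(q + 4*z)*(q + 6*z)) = q^2 + 7*q*z + 6*z^2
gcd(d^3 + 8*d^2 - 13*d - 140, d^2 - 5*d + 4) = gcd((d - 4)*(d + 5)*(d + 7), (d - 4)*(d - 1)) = d - 4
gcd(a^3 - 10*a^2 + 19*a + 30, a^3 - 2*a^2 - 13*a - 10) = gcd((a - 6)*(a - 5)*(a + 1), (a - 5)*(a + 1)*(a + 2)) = a^2 - 4*a - 5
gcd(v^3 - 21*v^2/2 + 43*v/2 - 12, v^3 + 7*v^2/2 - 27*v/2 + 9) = v^2 - 5*v/2 + 3/2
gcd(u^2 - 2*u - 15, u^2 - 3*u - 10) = u - 5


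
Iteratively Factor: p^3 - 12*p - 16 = (p + 2)*(p^2 - 2*p - 8) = (p + 2)^2*(p - 4)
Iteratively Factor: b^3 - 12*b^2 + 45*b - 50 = (b - 2)*(b^2 - 10*b + 25) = (b - 5)*(b - 2)*(b - 5)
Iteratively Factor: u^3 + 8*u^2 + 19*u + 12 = (u + 1)*(u^2 + 7*u + 12) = (u + 1)*(u + 3)*(u + 4)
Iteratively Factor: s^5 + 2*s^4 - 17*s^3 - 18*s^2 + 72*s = (s - 3)*(s^4 + 5*s^3 - 2*s^2 - 24*s) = s*(s - 3)*(s^3 + 5*s^2 - 2*s - 24) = s*(s - 3)*(s + 3)*(s^2 + 2*s - 8) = s*(s - 3)*(s - 2)*(s + 3)*(s + 4)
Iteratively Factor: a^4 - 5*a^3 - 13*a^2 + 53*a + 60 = (a + 3)*(a^3 - 8*a^2 + 11*a + 20) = (a - 5)*(a + 3)*(a^2 - 3*a - 4) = (a - 5)*(a - 4)*(a + 3)*(a + 1)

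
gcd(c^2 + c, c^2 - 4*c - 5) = c + 1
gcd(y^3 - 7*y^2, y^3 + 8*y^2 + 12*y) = y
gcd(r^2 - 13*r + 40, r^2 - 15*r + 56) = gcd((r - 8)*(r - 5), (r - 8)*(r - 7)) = r - 8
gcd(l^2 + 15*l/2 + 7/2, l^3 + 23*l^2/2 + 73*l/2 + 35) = l + 7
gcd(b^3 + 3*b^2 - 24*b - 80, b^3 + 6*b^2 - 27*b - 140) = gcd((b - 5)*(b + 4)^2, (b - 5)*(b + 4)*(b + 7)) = b^2 - b - 20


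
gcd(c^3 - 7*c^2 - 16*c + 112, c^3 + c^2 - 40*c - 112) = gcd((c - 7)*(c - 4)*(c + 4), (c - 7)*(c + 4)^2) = c^2 - 3*c - 28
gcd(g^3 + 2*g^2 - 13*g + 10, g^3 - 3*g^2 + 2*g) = g^2 - 3*g + 2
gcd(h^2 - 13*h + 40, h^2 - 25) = h - 5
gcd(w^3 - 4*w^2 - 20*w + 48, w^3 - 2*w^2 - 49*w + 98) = w - 2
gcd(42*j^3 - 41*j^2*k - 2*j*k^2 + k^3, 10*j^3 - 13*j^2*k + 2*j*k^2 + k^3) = j - k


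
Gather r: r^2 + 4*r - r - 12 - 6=r^2 + 3*r - 18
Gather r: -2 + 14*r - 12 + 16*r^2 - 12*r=16*r^2 + 2*r - 14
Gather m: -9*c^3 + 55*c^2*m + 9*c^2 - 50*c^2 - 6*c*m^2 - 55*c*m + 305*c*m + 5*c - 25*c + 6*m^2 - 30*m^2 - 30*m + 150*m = -9*c^3 - 41*c^2 - 20*c + m^2*(-6*c - 24) + m*(55*c^2 + 250*c + 120)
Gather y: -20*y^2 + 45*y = -20*y^2 + 45*y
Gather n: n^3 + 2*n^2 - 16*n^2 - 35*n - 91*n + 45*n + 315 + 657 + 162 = n^3 - 14*n^2 - 81*n + 1134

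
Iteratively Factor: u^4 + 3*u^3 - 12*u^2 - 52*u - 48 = (u + 3)*(u^3 - 12*u - 16) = (u + 2)*(u + 3)*(u^2 - 2*u - 8) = (u + 2)^2*(u + 3)*(u - 4)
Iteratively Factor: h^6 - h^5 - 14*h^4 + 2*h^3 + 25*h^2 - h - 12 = (h + 1)*(h^5 - 2*h^4 - 12*h^3 + 14*h^2 + 11*h - 12) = (h - 4)*(h + 1)*(h^4 + 2*h^3 - 4*h^2 - 2*h + 3) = (h - 4)*(h - 1)*(h + 1)*(h^3 + 3*h^2 - h - 3) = (h - 4)*(h - 1)*(h + 1)*(h + 3)*(h^2 - 1) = (h - 4)*(h - 1)^2*(h + 1)*(h + 3)*(h + 1)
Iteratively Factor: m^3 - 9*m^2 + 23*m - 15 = (m - 5)*(m^2 - 4*m + 3) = (m - 5)*(m - 1)*(m - 3)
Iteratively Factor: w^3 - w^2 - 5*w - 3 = (w + 1)*(w^2 - 2*w - 3) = (w - 3)*(w + 1)*(w + 1)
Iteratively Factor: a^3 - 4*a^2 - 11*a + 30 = (a - 2)*(a^2 - 2*a - 15) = (a - 5)*(a - 2)*(a + 3)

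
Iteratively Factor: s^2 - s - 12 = (s + 3)*(s - 4)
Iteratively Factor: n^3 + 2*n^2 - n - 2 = (n - 1)*(n^2 + 3*n + 2) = (n - 1)*(n + 1)*(n + 2)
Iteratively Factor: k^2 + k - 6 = (k + 3)*(k - 2)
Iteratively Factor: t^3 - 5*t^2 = (t)*(t^2 - 5*t) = t^2*(t - 5)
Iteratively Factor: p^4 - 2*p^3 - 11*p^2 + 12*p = (p - 4)*(p^3 + 2*p^2 - 3*p) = p*(p - 4)*(p^2 + 2*p - 3) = p*(p - 4)*(p - 1)*(p + 3)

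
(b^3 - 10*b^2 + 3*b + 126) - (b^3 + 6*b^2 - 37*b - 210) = -16*b^2 + 40*b + 336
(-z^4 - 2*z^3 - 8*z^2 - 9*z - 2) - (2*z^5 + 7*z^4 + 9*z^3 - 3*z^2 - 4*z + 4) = -2*z^5 - 8*z^4 - 11*z^3 - 5*z^2 - 5*z - 6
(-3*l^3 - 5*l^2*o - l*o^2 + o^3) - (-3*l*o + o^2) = -3*l^3 - 5*l^2*o - l*o^2 + 3*l*o + o^3 - o^2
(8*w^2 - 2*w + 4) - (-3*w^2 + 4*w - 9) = 11*w^2 - 6*w + 13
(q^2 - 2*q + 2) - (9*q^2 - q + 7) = -8*q^2 - q - 5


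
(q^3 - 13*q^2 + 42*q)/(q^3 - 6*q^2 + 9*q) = (q^2 - 13*q + 42)/(q^2 - 6*q + 9)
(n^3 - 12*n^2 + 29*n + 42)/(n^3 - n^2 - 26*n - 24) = (n - 7)/(n + 4)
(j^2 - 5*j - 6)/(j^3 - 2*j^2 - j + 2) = (j - 6)/(j^2 - 3*j + 2)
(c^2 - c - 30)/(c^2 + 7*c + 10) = (c - 6)/(c + 2)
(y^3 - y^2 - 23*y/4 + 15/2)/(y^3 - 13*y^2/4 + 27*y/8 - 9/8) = 2*(2*y^2 + y - 10)/(4*y^2 - 7*y + 3)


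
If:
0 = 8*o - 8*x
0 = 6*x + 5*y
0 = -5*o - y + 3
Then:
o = 15/19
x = 15/19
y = -18/19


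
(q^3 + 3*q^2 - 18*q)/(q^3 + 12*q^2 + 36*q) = (q - 3)/(q + 6)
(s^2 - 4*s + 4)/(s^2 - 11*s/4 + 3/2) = 4*(s - 2)/(4*s - 3)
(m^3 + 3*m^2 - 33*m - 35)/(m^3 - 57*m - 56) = (m - 5)/(m - 8)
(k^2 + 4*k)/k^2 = (k + 4)/k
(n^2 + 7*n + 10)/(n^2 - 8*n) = (n^2 + 7*n + 10)/(n*(n - 8))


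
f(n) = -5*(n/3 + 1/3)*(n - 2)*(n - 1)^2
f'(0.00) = -5.00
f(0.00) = 3.33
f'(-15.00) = 25920.00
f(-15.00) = -101546.67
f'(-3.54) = 490.52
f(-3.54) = -483.40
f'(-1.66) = 72.36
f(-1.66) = -28.49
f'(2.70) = -35.87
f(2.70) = -12.48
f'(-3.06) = 336.67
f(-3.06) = -286.36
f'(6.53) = -1243.45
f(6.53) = -1738.57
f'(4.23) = -255.29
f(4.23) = -202.80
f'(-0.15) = -4.14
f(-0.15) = 4.03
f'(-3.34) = 421.87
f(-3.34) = -392.27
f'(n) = -5*(n/3 + 1/3)*(n - 2)*(2*n - 2) - 5*(n/3 + 1/3)*(n - 1)^2 - 5*(n - 2)*(n - 1)^2/3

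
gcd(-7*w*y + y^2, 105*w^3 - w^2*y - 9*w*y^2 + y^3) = -7*w + y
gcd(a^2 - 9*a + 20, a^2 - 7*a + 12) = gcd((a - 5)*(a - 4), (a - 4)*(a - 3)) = a - 4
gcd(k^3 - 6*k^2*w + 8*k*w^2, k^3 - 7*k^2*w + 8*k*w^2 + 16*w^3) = -k + 4*w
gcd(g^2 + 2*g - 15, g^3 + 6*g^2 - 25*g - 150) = g + 5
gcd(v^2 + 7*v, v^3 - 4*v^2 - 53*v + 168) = v + 7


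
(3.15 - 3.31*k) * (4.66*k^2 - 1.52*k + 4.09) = -15.4246*k^3 + 19.7102*k^2 - 18.3259*k + 12.8835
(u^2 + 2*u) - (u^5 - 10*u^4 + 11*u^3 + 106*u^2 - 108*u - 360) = -u^5 + 10*u^4 - 11*u^3 - 105*u^2 + 110*u + 360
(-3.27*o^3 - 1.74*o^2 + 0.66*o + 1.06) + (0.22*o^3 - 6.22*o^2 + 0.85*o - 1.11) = -3.05*o^3 - 7.96*o^2 + 1.51*o - 0.05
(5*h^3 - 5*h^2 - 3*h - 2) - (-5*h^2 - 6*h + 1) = 5*h^3 + 3*h - 3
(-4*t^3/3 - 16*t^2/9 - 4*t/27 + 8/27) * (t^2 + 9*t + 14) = -4*t^5/3 - 124*t^4/9 - 940*t^3/27 - 700*t^2/27 + 16*t/27 + 112/27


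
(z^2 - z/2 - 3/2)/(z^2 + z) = (z - 3/2)/z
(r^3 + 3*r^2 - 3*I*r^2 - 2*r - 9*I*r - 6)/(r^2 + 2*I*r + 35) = (r^3 + 3*r^2*(1 - I) - r*(2 + 9*I) - 6)/(r^2 + 2*I*r + 35)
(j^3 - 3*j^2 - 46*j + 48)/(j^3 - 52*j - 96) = (j - 1)/(j + 2)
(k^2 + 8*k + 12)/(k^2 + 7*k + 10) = (k + 6)/(k + 5)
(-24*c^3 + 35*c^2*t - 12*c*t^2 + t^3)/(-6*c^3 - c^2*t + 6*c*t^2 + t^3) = (24*c^2 - 11*c*t + t^2)/(6*c^2 + 7*c*t + t^2)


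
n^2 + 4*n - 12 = (n - 2)*(n + 6)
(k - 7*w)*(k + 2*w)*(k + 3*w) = k^3 - 2*k^2*w - 29*k*w^2 - 42*w^3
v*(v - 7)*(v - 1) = v^3 - 8*v^2 + 7*v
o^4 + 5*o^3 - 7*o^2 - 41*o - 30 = (o - 3)*(o + 1)*(o + 2)*(o + 5)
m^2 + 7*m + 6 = (m + 1)*(m + 6)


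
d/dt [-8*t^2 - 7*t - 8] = -16*t - 7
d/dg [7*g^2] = 14*g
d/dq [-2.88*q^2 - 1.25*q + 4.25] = -5.76*q - 1.25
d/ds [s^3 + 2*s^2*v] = s*(3*s + 4*v)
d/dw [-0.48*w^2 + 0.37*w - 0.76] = 0.37 - 0.96*w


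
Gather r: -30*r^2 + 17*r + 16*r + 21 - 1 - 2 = -30*r^2 + 33*r + 18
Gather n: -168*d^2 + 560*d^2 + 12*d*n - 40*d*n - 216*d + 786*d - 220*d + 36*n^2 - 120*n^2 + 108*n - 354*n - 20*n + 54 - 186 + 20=392*d^2 + 350*d - 84*n^2 + n*(-28*d - 266) - 112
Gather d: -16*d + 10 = 10 - 16*d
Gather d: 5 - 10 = -5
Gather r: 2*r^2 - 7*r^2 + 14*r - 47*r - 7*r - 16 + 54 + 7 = -5*r^2 - 40*r + 45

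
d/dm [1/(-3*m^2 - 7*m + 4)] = (6*m + 7)/(3*m^2 + 7*m - 4)^2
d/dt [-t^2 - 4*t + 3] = -2*t - 4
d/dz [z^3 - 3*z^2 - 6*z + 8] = 3*z^2 - 6*z - 6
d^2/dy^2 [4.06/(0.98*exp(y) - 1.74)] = (3.899224*exp(y) + 6.923112)*exp(y)/(0.98*exp(y) - 1.74)^3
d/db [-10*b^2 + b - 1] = 1 - 20*b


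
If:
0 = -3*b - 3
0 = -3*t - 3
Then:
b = -1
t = -1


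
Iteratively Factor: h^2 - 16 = (h - 4)*(h + 4)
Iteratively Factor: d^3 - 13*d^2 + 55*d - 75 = (d - 5)*(d^2 - 8*d + 15) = (d - 5)*(d - 3)*(d - 5)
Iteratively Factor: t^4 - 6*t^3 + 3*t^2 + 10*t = (t - 2)*(t^3 - 4*t^2 - 5*t) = (t - 5)*(t - 2)*(t^2 + t) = (t - 5)*(t - 2)*(t + 1)*(t)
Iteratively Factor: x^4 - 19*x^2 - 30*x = (x + 2)*(x^3 - 2*x^2 - 15*x) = (x - 5)*(x + 2)*(x^2 + 3*x) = (x - 5)*(x + 2)*(x + 3)*(x)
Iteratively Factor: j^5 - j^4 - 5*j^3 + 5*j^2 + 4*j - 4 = (j + 1)*(j^4 - 2*j^3 - 3*j^2 + 8*j - 4) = (j - 2)*(j + 1)*(j^3 - 3*j + 2) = (j - 2)*(j + 1)*(j + 2)*(j^2 - 2*j + 1) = (j - 2)*(j - 1)*(j + 1)*(j + 2)*(j - 1)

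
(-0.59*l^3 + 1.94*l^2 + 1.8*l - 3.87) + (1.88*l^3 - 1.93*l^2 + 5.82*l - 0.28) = 1.29*l^3 + 0.01*l^2 + 7.62*l - 4.15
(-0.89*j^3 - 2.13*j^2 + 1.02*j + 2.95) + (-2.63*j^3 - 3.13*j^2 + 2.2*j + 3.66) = -3.52*j^3 - 5.26*j^2 + 3.22*j + 6.61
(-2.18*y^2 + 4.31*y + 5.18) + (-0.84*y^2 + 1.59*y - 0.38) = -3.02*y^2 + 5.9*y + 4.8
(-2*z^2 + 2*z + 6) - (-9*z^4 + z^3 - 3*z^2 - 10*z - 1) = 9*z^4 - z^3 + z^2 + 12*z + 7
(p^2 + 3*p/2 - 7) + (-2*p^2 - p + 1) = -p^2 + p/2 - 6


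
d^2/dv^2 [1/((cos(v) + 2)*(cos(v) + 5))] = (-4*sin(v)^4 + 11*sin(v)^2 + 385*cos(v)/4 - 21*cos(3*v)/4 + 71)/((cos(v) + 2)^3*(cos(v) + 5)^3)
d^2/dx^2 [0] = 0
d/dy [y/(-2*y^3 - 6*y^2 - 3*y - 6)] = 2*(2*y^3 + 3*y^2 - 3)/(4*y^6 + 24*y^5 + 48*y^4 + 60*y^3 + 81*y^2 + 36*y + 36)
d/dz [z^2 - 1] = 2*z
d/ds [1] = 0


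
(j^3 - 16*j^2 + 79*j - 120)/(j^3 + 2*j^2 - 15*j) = (j^2 - 13*j + 40)/(j*(j + 5))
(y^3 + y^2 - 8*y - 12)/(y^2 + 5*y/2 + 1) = 2*(y^2 - y - 6)/(2*y + 1)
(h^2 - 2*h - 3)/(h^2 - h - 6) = (h + 1)/(h + 2)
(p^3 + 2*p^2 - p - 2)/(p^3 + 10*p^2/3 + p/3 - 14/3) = 3*(p + 1)/(3*p + 7)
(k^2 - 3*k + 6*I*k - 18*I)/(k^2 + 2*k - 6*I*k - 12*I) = (k^2 + k*(-3 + 6*I) - 18*I)/(k^2 + k*(2 - 6*I) - 12*I)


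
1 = 1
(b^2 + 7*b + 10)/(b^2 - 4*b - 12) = (b + 5)/(b - 6)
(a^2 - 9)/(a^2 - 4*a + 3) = (a + 3)/(a - 1)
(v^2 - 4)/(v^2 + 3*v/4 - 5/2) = 4*(v - 2)/(4*v - 5)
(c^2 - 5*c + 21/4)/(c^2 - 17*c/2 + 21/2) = (c - 7/2)/(c - 7)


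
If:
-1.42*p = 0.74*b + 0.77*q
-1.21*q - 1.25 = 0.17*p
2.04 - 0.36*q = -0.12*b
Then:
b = -26.70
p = 15.67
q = -3.23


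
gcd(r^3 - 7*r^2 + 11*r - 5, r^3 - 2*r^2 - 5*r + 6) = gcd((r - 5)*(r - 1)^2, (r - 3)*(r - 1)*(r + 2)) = r - 1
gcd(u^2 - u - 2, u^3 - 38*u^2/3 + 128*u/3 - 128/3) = u - 2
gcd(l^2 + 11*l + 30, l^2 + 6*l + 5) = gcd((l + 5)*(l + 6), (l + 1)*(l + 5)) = l + 5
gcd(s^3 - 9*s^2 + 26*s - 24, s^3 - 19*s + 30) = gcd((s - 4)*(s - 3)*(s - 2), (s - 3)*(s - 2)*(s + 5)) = s^2 - 5*s + 6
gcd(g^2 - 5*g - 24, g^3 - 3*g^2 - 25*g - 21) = g + 3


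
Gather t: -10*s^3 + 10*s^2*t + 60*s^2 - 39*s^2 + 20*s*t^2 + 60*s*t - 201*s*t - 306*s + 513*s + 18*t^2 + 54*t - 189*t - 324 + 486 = -10*s^3 + 21*s^2 + 207*s + t^2*(20*s + 18) + t*(10*s^2 - 141*s - 135) + 162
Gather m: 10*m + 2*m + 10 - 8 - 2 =12*m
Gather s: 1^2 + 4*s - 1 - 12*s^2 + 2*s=-12*s^2 + 6*s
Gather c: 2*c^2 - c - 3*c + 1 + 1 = 2*c^2 - 4*c + 2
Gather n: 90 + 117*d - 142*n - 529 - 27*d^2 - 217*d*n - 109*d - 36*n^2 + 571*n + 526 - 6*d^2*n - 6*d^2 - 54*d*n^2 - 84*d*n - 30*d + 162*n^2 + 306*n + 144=-33*d^2 - 22*d + n^2*(126 - 54*d) + n*(-6*d^2 - 301*d + 735) + 231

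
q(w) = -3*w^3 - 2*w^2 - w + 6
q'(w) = -9*w^2 - 4*w - 1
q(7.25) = -1249.61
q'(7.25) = -503.06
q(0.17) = 5.76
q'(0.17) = -1.94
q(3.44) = -143.23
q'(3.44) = -121.26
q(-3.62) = 125.72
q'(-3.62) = -104.46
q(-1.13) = 8.90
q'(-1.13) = -7.97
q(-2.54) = 44.80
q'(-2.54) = -48.90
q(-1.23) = 9.79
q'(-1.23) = -9.70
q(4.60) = -332.93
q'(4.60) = -209.84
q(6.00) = -720.00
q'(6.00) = -349.00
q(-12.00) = 4914.00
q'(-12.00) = -1249.00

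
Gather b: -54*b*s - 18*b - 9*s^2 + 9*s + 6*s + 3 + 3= b*(-54*s - 18) - 9*s^2 + 15*s + 6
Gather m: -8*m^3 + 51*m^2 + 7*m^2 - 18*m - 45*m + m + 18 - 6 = -8*m^3 + 58*m^2 - 62*m + 12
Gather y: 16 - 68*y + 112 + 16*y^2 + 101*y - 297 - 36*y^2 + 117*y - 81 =-20*y^2 + 150*y - 250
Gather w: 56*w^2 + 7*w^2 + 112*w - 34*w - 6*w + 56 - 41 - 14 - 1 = 63*w^2 + 72*w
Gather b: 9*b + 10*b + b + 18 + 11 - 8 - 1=20*b + 20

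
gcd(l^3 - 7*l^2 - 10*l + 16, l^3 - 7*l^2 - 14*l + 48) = l - 8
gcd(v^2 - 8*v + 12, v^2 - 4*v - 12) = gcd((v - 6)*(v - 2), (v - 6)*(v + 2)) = v - 6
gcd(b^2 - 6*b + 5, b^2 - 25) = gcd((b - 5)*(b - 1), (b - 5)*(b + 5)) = b - 5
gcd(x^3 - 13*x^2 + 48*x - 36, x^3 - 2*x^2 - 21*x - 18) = x - 6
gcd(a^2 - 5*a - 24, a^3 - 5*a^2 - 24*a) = a^2 - 5*a - 24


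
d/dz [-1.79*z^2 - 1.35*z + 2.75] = -3.58*z - 1.35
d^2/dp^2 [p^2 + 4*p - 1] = 2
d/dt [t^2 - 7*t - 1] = 2*t - 7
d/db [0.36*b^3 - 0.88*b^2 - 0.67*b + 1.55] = 1.08*b^2 - 1.76*b - 0.67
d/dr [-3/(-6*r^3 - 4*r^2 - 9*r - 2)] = 3*(-18*r^2 - 8*r - 9)/(6*r^3 + 4*r^2 + 9*r + 2)^2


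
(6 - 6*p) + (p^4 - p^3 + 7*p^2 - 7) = p^4 - p^3 + 7*p^2 - 6*p - 1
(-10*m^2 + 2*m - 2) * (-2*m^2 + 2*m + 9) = 20*m^4 - 24*m^3 - 82*m^2 + 14*m - 18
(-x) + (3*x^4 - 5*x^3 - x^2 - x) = 3*x^4 - 5*x^3 - x^2 - 2*x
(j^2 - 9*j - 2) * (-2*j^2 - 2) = -2*j^4 + 18*j^3 + 2*j^2 + 18*j + 4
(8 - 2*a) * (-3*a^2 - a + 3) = 6*a^3 - 22*a^2 - 14*a + 24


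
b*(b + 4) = b^2 + 4*b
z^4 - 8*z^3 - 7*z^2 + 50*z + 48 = (z - 8)*(z - 3)*(z + 1)*(z + 2)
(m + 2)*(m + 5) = m^2 + 7*m + 10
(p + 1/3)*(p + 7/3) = p^2 + 8*p/3 + 7/9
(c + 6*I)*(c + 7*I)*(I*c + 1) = I*c^3 - 12*c^2 - 29*I*c - 42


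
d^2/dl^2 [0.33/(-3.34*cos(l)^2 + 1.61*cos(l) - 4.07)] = (14.725392*(1 - cos(l)^2)^2 - 5.323626*cos(l)^3 - 9.725727*cos(l)^2 + 12.809643*cos(l) - 7.46427)/(3.34*cos(l)^2 - 1.61*cos(l) + 4.07)^3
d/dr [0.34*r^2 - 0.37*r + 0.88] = 0.68*r - 0.37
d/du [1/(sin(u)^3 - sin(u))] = (-2/cos(u)^2 + sin(u)^(-2))/cos(u)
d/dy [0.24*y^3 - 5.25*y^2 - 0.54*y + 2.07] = 0.72*y^2 - 10.5*y - 0.54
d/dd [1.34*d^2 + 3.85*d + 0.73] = 2.68*d + 3.85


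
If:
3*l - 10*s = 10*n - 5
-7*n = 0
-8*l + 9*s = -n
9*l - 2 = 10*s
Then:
No Solution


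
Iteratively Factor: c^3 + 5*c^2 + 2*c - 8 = (c + 4)*(c^2 + c - 2) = (c - 1)*(c + 4)*(c + 2)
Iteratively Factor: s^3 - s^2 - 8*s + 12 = (s - 2)*(s^2 + s - 6) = (s - 2)*(s + 3)*(s - 2)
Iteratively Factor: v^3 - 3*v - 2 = (v + 1)*(v^2 - v - 2) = (v + 1)^2*(v - 2)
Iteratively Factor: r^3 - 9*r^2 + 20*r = (r - 4)*(r^2 - 5*r) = (r - 5)*(r - 4)*(r)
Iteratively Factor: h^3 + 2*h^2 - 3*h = (h)*(h^2 + 2*h - 3) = h*(h - 1)*(h + 3)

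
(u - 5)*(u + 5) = u^2 - 25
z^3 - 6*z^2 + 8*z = z*(z - 4)*(z - 2)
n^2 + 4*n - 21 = (n - 3)*(n + 7)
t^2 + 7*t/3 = t*(t + 7/3)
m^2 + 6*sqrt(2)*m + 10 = (m + sqrt(2))*(m + 5*sqrt(2))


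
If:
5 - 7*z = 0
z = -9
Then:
No Solution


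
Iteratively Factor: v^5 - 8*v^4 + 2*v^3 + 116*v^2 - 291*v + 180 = (v + 4)*(v^4 - 12*v^3 + 50*v^2 - 84*v + 45) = (v - 3)*(v + 4)*(v^3 - 9*v^2 + 23*v - 15) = (v - 5)*(v - 3)*(v + 4)*(v^2 - 4*v + 3) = (v - 5)*(v - 3)*(v - 1)*(v + 4)*(v - 3)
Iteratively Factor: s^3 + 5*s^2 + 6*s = (s + 3)*(s^2 + 2*s) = (s + 2)*(s + 3)*(s)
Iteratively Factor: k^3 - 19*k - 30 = (k + 2)*(k^2 - 2*k - 15) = (k + 2)*(k + 3)*(k - 5)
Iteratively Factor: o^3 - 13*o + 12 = (o - 3)*(o^2 + 3*o - 4) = (o - 3)*(o + 4)*(o - 1)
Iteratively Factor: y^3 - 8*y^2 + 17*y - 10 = (y - 1)*(y^2 - 7*y + 10) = (y - 5)*(y - 1)*(y - 2)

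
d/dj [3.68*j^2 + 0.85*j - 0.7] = 7.36*j + 0.85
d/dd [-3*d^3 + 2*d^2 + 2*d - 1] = -9*d^2 + 4*d + 2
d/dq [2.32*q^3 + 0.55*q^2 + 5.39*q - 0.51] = 6.96*q^2 + 1.1*q + 5.39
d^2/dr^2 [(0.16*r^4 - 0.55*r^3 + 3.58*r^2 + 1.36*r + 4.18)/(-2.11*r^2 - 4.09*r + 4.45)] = (-1.424672*r^6 - 8.28470399999999*r^5 - 7.04505599999999*r^4 + 125.003012*r^3 - 411.427578*r^2 - 227.707962*r - 409.634396)/(9.393931*r^6 + 54.627267*r^5 + 46.453338*r^4 - 162.000401*r^3 - 97.97031*r^2 + 242.976675*r - 88.121125)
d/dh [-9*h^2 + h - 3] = 1 - 18*h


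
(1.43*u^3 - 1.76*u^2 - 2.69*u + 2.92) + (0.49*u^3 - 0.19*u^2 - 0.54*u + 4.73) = 1.92*u^3 - 1.95*u^2 - 3.23*u + 7.65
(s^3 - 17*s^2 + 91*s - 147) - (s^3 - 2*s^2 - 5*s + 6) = -15*s^2 + 96*s - 153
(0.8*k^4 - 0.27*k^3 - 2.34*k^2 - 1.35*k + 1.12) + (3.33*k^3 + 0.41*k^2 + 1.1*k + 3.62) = 0.8*k^4 + 3.06*k^3 - 1.93*k^2 - 0.25*k + 4.74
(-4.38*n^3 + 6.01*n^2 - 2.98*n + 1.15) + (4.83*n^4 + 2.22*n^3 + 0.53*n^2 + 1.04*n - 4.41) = 4.83*n^4 - 2.16*n^3 + 6.54*n^2 - 1.94*n - 3.26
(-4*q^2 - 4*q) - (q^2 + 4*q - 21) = -5*q^2 - 8*q + 21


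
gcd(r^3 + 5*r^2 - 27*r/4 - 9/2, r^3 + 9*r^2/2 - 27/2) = r - 3/2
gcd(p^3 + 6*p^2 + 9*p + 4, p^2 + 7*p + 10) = 1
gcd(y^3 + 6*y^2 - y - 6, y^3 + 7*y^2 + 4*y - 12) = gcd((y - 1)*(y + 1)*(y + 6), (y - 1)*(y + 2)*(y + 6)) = y^2 + 5*y - 6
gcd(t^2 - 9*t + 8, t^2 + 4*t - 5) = t - 1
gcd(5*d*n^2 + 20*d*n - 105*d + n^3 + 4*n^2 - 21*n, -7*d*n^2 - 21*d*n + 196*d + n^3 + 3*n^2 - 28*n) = n + 7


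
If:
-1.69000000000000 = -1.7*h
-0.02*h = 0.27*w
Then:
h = 0.99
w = -0.07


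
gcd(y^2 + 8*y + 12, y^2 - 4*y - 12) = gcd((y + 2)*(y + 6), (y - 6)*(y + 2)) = y + 2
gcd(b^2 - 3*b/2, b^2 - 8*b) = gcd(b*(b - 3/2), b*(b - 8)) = b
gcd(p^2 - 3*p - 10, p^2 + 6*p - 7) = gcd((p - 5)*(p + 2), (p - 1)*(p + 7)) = 1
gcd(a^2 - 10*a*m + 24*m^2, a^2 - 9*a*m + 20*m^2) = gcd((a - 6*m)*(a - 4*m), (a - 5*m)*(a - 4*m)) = a - 4*m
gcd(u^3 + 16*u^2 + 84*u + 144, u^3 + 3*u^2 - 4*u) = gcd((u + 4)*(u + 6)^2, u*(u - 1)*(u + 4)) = u + 4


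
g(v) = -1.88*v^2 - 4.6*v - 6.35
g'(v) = -3.76*v - 4.6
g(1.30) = -15.51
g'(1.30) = -9.49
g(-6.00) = -46.43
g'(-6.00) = 17.96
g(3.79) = -50.79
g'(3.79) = -18.85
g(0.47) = -8.93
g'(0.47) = -6.37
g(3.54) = -46.19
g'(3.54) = -17.91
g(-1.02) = -3.61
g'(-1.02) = -0.76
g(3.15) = -39.49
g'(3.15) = -16.44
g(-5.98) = -46.07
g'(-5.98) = 17.88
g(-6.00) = -46.43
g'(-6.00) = 17.96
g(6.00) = -101.63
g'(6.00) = -27.16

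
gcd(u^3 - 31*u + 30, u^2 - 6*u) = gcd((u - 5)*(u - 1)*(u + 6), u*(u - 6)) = 1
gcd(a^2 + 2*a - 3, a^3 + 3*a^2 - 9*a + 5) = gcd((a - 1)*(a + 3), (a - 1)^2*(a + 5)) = a - 1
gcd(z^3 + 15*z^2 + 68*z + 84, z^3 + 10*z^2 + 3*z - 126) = z^2 + 13*z + 42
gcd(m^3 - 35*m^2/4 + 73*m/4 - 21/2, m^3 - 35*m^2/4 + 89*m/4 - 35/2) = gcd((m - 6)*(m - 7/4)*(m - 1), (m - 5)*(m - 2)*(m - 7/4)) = m - 7/4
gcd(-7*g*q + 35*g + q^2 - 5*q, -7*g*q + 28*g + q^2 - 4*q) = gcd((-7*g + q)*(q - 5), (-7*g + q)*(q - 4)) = -7*g + q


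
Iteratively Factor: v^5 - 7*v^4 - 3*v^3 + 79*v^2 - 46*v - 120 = (v - 5)*(v^4 - 2*v^3 - 13*v^2 + 14*v + 24) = (v - 5)*(v - 2)*(v^3 - 13*v - 12) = (v - 5)*(v - 2)*(v + 1)*(v^2 - v - 12) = (v - 5)*(v - 4)*(v - 2)*(v + 1)*(v + 3)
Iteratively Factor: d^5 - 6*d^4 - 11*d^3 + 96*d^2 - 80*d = (d)*(d^4 - 6*d^3 - 11*d^2 + 96*d - 80) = d*(d - 5)*(d^3 - d^2 - 16*d + 16) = d*(d - 5)*(d - 1)*(d^2 - 16) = d*(d - 5)*(d - 1)*(d + 4)*(d - 4)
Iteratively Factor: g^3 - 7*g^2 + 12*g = (g - 3)*(g^2 - 4*g) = g*(g - 3)*(g - 4)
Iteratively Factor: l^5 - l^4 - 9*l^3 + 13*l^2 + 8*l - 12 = (l - 2)*(l^4 + l^3 - 7*l^2 - l + 6) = (l - 2)^2*(l^3 + 3*l^2 - l - 3) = (l - 2)^2*(l - 1)*(l^2 + 4*l + 3) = (l - 2)^2*(l - 1)*(l + 3)*(l + 1)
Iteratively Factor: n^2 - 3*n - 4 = (n + 1)*(n - 4)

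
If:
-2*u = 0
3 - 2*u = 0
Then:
No Solution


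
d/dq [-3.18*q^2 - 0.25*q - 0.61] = -6.36*q - 0.25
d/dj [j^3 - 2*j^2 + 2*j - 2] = 3*j^2 - 4*j + 2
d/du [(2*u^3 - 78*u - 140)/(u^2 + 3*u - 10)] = 2*(u^2 - 4*u + 24)/(u^2 - 4*u + 4)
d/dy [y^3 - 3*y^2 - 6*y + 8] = 3*y^2 - 6*y - 6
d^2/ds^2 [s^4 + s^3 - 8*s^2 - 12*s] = 12*s^2 + 6*s - 16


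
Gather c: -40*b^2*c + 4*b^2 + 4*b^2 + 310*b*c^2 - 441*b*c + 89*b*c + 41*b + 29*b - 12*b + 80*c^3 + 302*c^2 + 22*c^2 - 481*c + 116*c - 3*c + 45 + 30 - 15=8*b^2 + 58*b + 80*c^3 + c^2*(310*b + 324) + c*(-40*b^2 - 352*b - 368) + 60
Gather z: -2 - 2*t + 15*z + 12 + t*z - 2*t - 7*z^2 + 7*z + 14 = -4*t - 7*z^2 + z*(t + 22) + 24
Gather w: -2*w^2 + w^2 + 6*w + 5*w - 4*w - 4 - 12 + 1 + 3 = -w^2 + 7*w - 12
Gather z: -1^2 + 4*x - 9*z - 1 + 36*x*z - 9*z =4*x + z*(36*x - 18) - 2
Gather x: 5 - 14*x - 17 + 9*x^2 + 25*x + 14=9*x^2 + 11*x + 2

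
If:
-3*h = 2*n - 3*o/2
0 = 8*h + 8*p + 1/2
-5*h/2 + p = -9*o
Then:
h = -p - 1/16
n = 29*p/24 + 31/384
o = -7*p/18 - 5/288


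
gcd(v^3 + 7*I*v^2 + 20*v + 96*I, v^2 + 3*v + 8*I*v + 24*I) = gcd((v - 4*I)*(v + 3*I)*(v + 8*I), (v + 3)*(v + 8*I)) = v + 8*I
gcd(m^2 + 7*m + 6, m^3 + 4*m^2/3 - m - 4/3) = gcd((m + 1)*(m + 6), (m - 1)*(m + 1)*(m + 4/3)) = m + 1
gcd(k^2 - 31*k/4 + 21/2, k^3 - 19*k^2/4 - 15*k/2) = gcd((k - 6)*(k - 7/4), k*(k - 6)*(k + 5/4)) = k - 6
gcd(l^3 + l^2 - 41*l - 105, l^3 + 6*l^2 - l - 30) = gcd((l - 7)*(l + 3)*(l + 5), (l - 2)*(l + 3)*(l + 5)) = l^2 + 8*l + 15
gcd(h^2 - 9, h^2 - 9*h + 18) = h - 3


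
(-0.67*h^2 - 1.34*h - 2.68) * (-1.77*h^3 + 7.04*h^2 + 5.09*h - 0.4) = 1.1859*h^5 - 2.345*h^4 - 8.1003*h^3 - 25.4198*h^2 - 13.1052*h + 1.072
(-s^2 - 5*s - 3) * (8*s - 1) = -8*s^3 - 39*s^2 - 19*s + 3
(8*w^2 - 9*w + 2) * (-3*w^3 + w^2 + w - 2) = -24*w^5 + 35*w^4 - 7*w^3 - 23*w^2 + 20*w - 4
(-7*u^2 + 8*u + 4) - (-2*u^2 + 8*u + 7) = -5*u^2 - 3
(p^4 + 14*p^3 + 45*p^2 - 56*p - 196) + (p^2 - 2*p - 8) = p^4 + 14*p^3 + 46*p^2 - 58*p - 204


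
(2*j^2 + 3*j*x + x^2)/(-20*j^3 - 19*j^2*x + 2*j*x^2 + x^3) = (2*j + x)/(-20*j^2 + j*x + x^2)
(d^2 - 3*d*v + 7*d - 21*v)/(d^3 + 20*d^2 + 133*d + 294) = (d - 3*v)/(d^2 + 13*d + 42)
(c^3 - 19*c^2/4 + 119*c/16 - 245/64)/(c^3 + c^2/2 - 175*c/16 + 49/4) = (c - 5/4)/(c + 4)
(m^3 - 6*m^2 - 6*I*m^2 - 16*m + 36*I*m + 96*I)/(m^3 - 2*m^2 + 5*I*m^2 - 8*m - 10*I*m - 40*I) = (m^2 + m*(-8 - 6*I) + 48*I)/(m^2 + m*(-4 + 5*I) - 20*I)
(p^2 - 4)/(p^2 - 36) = (p^2 - 4)/(p^2 - 36)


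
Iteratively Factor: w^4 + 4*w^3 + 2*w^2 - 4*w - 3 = (w + 1)*(w^3 + 3*w^2 - w - 3) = (w + 1)*(w + 3)*(w^2 - 1) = (w - 1)*(w + 1)*(w + 3)*(w + 1)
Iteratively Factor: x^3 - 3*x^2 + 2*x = (x - 2)*(x^2 - x) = x*(x - 2)*(x - 1)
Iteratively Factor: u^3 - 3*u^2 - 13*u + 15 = (u - 5)*(u^2 + 2*u - 3) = (u - 5)*(u - 1)*(u + 3)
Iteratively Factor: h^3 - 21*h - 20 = (h - 5)*(h^2 + 5*h + 4) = (h - 5)*(h + 1)*(h + 4)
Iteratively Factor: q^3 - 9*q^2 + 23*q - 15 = (q - 5)*(q^2 - 4*q + 3) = (q - 5)*(q - 1)*(q - 3)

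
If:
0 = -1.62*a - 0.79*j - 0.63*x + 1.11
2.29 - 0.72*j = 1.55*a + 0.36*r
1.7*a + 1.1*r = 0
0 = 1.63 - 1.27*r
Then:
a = -0.83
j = 4.33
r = 1.28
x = -1.53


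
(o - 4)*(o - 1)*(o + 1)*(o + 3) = o^4 - o^3 - 13*o^2 + o + 12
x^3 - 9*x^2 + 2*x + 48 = (x - 8)*(x - 3)*(x + 2)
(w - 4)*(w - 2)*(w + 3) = w^3 - 3*w^2 - 10*w + 24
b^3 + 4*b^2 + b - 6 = (b - 1)*(b + 2)*(b + 3)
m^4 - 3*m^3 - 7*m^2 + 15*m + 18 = (m - 3)^2*(m + 1)*(m + 2)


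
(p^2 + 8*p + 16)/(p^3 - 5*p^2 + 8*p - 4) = (p^2 + 8*p + 16)/(p^3 - 5*p^2 + 8*p - 4)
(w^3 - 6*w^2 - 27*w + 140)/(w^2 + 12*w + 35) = (w^2 - 11*w + 28)/(w + 7)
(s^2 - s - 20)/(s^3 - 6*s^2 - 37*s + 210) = (s + 4)/(s^2 - s - 42)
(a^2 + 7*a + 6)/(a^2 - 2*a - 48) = (a + 1)/(a - 8)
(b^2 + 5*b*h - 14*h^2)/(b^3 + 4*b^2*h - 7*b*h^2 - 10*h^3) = (b + 7*h)/(b^2 + 6*b*h + 5*h^2)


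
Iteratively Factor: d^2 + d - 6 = (d - 2)*(d + 3)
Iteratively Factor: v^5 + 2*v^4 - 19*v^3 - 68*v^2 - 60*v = (v + 3)*(v^4 - v^3 - 16*v^2 - 20*v) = (v + 2)*(v + 3)*(v^3 - 3*v^2 - 10*v) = (v - 5)*(v + 2)*(v + 3)*(v^2 + 2*v) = (v - 5)*(v + 2)^2*(v + 3)*(v)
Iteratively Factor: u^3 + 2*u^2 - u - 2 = (u + 1)*(u^2 + u - 2) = (u - 1)*(u + 1)*(u + 2)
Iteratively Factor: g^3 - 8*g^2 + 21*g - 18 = (g - 3)*(g^2 - 5*g + 6) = (g - 3)^2*(g - 2)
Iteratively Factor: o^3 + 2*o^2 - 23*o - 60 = (o + 4)*(o^2 - 2*o - 15) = (o - 5)*(o + 4)*(o + 3)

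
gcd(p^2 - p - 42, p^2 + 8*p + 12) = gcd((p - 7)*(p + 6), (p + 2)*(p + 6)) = p + 6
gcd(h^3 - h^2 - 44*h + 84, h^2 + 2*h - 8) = h - 2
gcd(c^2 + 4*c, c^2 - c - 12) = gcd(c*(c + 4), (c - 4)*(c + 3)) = 1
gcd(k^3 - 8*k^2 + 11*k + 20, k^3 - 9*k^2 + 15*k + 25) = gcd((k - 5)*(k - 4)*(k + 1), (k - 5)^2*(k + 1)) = k^2 - 4*k - 5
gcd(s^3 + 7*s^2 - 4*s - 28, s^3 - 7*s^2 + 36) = s + 2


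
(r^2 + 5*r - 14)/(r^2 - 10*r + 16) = (r + 7)/(r - 8)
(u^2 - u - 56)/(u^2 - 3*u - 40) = (u + 7)/(u + 5)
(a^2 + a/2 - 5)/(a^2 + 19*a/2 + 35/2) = (a - 2)/(a + 7)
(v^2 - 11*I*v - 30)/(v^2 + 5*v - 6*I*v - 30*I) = (v - 5*I)/(v + 5)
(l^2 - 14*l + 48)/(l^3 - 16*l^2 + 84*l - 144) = (l - 8)/(l^2 - 10*l + 24)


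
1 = 1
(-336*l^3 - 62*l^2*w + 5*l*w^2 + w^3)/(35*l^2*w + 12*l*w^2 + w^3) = (-48*l^2 - 2*l*w + w^2)/(w*(5*l + w))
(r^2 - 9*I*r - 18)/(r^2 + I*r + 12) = (r - 6*I)/(r + 4*I)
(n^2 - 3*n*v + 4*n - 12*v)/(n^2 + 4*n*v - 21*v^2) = (n + 4)/(n + 7*v)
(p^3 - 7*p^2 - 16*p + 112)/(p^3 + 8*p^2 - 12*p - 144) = (p^2 - 3*p - 28)/(p^2 + 12*p + 36)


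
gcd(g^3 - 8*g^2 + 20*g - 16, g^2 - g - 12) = g - 4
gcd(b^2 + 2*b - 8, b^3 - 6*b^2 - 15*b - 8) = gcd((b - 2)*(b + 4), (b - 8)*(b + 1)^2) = 1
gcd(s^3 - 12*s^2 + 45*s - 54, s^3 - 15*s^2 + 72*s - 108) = s^2 - 9*s + 18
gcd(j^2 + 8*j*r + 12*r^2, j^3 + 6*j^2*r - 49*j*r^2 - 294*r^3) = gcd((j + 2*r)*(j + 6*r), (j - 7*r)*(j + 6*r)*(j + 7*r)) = j + 6*r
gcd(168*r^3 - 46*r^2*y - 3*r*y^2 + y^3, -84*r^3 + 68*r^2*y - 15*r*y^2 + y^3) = -6*r + y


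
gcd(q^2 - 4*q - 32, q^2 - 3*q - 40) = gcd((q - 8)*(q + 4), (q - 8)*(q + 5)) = q - 8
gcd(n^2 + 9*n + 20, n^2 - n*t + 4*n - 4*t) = n + 4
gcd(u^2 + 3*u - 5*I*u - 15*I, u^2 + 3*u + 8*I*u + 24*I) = u + 3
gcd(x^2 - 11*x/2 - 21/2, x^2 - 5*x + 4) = 1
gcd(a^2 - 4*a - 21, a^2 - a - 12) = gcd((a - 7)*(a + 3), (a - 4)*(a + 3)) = a + 3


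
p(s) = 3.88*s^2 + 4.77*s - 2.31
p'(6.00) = 51.33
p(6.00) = 165.99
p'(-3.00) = -18.51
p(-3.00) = 18.30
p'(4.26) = 37.83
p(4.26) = 88.42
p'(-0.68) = -0.51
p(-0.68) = -3.76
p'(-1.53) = -7.10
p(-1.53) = -0.53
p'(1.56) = 16.88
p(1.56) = 14.57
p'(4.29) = 38.06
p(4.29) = 89.56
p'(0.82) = 11.13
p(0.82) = 4.21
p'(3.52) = 32.09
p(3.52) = 62.56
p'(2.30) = 22.62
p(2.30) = 29.19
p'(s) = 7.76*s + 4.77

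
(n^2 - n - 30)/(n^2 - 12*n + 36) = (n + 5)/(n - 6)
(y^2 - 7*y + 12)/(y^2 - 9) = (y - 4)/(y + 3)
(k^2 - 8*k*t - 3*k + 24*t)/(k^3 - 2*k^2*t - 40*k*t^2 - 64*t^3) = (k - 3)/(k^2 + 6*k*t + 8*t^2)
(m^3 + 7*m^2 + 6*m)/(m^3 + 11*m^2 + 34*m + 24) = m/(m + 4)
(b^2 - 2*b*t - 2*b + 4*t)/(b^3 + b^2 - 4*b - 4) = (b - 2*t)/(b^2 + 3*b + 2)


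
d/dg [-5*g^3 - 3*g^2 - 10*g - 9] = -15*g^2 - 6*g - 10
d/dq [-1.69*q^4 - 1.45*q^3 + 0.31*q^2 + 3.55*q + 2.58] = -6.76*q^3 - 4.35*q^2 + 0.62*q + 3.55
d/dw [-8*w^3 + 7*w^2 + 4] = 2*w*(7 - 12*w)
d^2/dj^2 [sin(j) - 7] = -sin(j)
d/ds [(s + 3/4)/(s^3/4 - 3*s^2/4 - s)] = (-8*s^3 + 3*s^2 + 18*s + 12)/(s^2*(s^4 - 6*s^3 + s^2 + 24*s + 16))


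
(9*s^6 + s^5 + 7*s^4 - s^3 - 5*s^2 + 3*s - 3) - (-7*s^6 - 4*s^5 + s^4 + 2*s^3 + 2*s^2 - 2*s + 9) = 16*s^6 + 5*s^5 + 6*s^4 - 3*s^3 - 7*s^2 + 5*s - 12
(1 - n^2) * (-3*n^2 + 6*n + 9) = 3*n^4 - 6*n^3 - 12*n^2 + 6*n + 9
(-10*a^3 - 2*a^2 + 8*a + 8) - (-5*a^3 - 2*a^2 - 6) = -5*a^3 + 8*a + 14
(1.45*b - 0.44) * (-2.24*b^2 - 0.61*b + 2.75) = -3.248*b^3 + 0.1011*b^2 + 4.2559*b - 1.21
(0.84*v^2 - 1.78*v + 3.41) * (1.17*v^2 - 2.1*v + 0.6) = 0.9828*v^4 - 3.8466*v^3 + 8.2317*v^2 - 8.229*v + 2.046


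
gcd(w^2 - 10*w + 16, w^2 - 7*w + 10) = w - 2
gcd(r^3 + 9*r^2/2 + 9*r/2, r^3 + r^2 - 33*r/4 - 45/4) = r + 3/2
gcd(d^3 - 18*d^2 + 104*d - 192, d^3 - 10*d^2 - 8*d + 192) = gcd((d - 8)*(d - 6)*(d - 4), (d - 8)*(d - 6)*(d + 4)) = d^2 - 14*d + 48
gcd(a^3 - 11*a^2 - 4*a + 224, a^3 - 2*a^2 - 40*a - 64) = a^2 - 4*a - 32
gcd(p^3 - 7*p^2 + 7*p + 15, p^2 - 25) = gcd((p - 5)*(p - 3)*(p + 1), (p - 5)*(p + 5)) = p - 5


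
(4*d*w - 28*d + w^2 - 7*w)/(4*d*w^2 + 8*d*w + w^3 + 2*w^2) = (w - 7)/(w*(w + 2))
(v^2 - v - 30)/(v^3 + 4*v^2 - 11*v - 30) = (v - 6)/(v^2 - v - 6)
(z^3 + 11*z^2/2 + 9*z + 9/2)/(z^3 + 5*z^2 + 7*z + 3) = (z + 3/2)/(z + 1)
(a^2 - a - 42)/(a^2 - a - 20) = (-a^2 + a + 42)/(-a^2 + a + 20)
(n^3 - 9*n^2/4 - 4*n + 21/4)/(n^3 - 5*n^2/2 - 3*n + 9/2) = (4*n + 7)/(2*(2*n + 3))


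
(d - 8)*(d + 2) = d^2 - 6*d - 16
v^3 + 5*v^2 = v^2*(v + 5)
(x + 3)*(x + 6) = x^2 + 9*x + 18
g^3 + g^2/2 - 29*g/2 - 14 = (g - 4)*(g + 1)*(g + 7/2)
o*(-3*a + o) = -3*a*o + o^2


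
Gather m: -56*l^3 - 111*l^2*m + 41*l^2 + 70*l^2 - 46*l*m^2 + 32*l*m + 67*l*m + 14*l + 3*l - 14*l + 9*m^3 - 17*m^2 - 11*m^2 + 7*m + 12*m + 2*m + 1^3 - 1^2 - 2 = -56*l^3 + 111*l^2 + 3*l + 9*m^3 + m^2*(-46*l - 28) + m*(-111*l^2 + 99*l + 21) - 2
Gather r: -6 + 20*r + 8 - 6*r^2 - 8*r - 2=-6*r^2 + 12*r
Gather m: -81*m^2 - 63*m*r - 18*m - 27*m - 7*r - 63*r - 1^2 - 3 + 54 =-81*m^2 + m*(-63*r - 45) - 70*r + 50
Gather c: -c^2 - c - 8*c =-c^2 - 9*c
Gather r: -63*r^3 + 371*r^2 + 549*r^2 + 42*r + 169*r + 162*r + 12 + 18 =-63*r^3 + 920*r^2 + 373*r + 30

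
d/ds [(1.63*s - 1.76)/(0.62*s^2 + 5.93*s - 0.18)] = (-1.0106*s^2 + 2.1824*s + 10.1434)/(0.3844*s^4 + 7.3532*s^3 + 34.9417*s^2 - 2.1348*s + 0.0324)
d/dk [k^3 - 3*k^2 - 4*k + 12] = 3*k^2 - 6*k - 4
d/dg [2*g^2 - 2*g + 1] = 4*g - 2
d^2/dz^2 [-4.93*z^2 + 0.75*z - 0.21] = -9.86000000000000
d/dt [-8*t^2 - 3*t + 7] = -16*t - 3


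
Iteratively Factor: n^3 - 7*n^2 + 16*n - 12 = (n - 2)*(n^2 - 5*n + 6) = (n - 3)*(n - 2)*(n - 2)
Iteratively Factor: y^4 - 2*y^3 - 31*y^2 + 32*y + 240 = (y + 4)*(y^3 - 6*y^2 - 7*y + 60) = (y - 5)*(y + 4)*(y^2 - y - 12) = (y - 5)*(y + 3)*(y + 4)*(y - 4)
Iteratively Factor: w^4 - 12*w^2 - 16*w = (w - 4)*(w^3 + 4*w^2 + 4*w) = (w - 4)*(w + 2)*(w^2 + 2*w) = (w - 4)*(w + 2)^2*(w)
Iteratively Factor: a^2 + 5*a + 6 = (a + 3)*(a + 2)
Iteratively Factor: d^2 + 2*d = (d)*(d + 2)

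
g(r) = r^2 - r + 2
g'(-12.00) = -25.00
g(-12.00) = 158.00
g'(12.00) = 23.00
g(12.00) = 134.00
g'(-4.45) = -9.90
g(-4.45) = 26.25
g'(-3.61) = -8.22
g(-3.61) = 18.64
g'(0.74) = 0.48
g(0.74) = 1.81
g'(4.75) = 8.50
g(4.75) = 19.81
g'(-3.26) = -7.52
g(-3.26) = 15.89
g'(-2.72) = -6.44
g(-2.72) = 12.12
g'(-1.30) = -3.60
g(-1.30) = 4.99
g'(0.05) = -0.90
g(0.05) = 1.95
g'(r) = 2*r - 1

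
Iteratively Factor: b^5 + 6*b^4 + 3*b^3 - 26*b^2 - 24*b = (b)*(b^4 + 6*b^3 + 3*b^2 - 26*b - 24) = b*(b + 3)*(b^3 + 3*b^2 - 6*b - 8) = b*(b + 3)*(b + 4)*(b^2 - b - 2) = b*(b + 1)*(b + 3)*(b + 4)*(b - 2)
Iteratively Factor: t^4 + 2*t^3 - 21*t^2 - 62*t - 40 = (t + 1)*(t^3 + t^2 - 22*t - 40) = (t - 5)*(t + 1)*(t^2 + 6*t + 8) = (t - 5)*(t + 1)*(t + 2)*(t + 4)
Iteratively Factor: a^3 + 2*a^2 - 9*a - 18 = (a + 2)*(a^2 - 9) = (a + 2)*(a + 3)*(a - 3)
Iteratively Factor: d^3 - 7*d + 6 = (d - 2)*(d^2 + 2*d - 3) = (d - 2)*(d + 3)*(d - 1)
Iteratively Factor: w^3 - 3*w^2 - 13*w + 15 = (w - 5)*(w^2 + 2*w - 3) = (w - 5)*(w + 3)*(w - 1)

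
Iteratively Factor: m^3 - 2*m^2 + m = (m - 1)*(m^2 - m) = m*(m - 1)*(m - 1)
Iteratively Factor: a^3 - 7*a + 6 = (a - 1)*(a^2 + a - 6) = (a - 2)*(a - 1)*(a + 3)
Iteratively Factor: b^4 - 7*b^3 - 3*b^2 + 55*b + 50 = (b + 2)*(b^3 - 9*b^2 + 15*b + 25) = (b - 5)*(b + 2)*(b^2 - 4*b - 5) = (b - 5)*(b + 1)*(b + 2)*(b - 5)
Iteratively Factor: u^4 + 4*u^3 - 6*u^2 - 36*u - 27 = (u + 3)*(u^3 + u^2 - 9*u - 9) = (u + 1)*(u + 3)*(u^2 - 9) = (u + 1)*(u + 3)^2*(u - 3)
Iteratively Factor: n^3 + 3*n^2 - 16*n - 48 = (n + 4)*(n^2 - n - 12) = (n - 4)*(n + 4)*(n + 3)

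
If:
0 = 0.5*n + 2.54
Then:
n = -5.08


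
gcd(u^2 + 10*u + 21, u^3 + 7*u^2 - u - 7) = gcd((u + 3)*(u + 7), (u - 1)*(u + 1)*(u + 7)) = u + 7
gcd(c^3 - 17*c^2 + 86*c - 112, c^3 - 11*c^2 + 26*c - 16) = c^2 - 10*c + 16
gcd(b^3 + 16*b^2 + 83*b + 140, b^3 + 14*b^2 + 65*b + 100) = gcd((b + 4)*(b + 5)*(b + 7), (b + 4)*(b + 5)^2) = b^2 + 9*b + 20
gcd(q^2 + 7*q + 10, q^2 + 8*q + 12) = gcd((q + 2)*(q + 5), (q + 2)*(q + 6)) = q + 2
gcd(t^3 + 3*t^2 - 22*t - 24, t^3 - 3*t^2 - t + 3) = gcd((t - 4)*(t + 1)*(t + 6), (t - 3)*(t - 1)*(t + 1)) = t + 1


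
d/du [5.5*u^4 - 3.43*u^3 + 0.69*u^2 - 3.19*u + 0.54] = 22.0*u^3 - 10.29*u^2 + 1.38*u - 3.19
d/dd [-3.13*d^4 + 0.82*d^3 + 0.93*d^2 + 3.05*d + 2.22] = -12.52*d^3 + 2.46*d^2 + 1.86*d + 3.05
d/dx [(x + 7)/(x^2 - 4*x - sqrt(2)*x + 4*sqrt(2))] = (x^2 - 4*x - sqrt(2)*x + (x + 7)*(-2*x + sqrt(2) + 4) + 4*sqrt(2))/(x^2 - 4*x - sqrt(2)*x + 4*sqrt(2))^2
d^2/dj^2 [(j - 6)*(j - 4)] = 2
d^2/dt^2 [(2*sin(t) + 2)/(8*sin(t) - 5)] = 26*(-8*sin(t)^2 - 5*sin(t) + 16)/(8*sin(t) - 5)^3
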